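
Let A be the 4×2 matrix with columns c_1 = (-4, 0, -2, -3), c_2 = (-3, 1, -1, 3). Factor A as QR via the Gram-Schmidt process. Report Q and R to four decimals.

c_1 = (-4, 0, -2, -3); ‖c_1‖ = 5.3852, so q_1 = (-0.7428, 0.0000, -0.3714, -0.5571).
q_1·c_2 = (-0.7428)·(-3) + 0.0000·1 + (-0.3714)·(-1) + (-0.5571)·3 = 0.9285.
u_2 = c_2 − 0.9285·q_1 = (-2.3103, 1.0000, -0.6552, 3.5172).
‖u_2‖ = 4.3747, so q_2 = (-0.5281, 0.2286, -0.1498, 0.8040).

Q = [[-0.7428, -0.5281], [0.0000, 0.2286], [-0.3714, -0.1498], [-0.5571, 0.8040]], R = [[5.3852, 0.9285], [0.0000, 4.3747]]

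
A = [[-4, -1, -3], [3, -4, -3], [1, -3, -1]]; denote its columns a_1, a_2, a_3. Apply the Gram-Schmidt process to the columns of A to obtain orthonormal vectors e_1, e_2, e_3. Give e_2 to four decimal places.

e_2 = (-0.5827, -0.5911, -0.5578)

a_1 = (-4, 3, 1); ‖a_1‖ = 5.0990, so e_1 = (-0.7845, 0.5883, 0.1961).
e_1·a_2 = (-0.7845)·(-1) + 0.5883·(-4) + 0.1961·(-3) = -2.1573.
u_2 = a_2 + 2.1573·e_1 = (-2.6923, -2.7308, -2.5769).
‖u_2‖ = 4.6202, so e_2 = (-0.5827, -0.5911, -0.5578).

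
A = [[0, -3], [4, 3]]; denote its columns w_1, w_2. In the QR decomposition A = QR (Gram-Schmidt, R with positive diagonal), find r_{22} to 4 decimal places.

w_1 = (0, 4); ‖w_1‖ = 4.0000, so e_1 = (0.0000, 1.0000).
e_1·w_2 = 0.0000·(-3) + 1.0000·3 = 3.0000.
u_2 = w_2 − 3.0000·e_1 = (-3.0000, 0.0000).
r_{22} = ‖u_2‖ = 3.0000.

r_{22} = 3.0000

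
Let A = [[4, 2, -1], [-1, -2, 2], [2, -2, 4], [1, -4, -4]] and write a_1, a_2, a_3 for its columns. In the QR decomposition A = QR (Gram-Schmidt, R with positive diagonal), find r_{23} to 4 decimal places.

r_{23} = 0.4137

q_1 = a_1/‖a_1‖ = (4, -1, 2, 1)/4.6904 = (0.8528, -0.2132, 0.4264, 0.2132).
r_{12} = q_1·a_2 = 0.4264.
u_2 = a_2 − 0.4264·q_1 = (1.6364, -1.9091, -2.1818, -4.0909).
‖u_2‖ = 5.2743, so q_2 = (0.3103, -0.3620, -0.4137, -0.7756).
r_{23} = q_2·a_3 = 0.4137.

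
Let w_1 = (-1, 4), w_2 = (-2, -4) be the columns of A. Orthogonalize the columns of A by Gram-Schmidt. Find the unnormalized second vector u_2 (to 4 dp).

q_1 = w_1/‖w_1‖ = (-1, 4)/4.1231 = (-0.2425, 0.9701).
r_{12} = q_1·w_2 = -3.3955.
u_2 = w_2 + 3.3955·q_1 = (-2.8235, -0.7059).

u_2 = (-2.8235, -0.7059)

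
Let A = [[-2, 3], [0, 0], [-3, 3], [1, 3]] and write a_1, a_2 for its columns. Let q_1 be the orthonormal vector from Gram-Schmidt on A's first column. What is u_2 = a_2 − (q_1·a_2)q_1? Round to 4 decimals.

a_1 = (-2, 0, -3, 1); ‖a_1‖ = 3.7417, so q_1 = (-0.5345, 0.0000, -0.8018, 0.2673).
q_1·a_2 = (-0.5345)·3 + 0.0000·0 + (-0.8018)·3 + 0.2673·3 = -3.2071.
u_2 = a_2 + 3.2071·q_1 = (1.2857, 0.0000, 0.4286, 3.8571).

u_2 = (1.2857, 0.0000, 0.4286, 3.8571)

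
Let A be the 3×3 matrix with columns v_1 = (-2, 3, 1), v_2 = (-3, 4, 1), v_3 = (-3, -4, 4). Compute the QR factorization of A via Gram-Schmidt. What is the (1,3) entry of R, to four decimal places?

v_1 = (-2, 3, 1); ‖v_1‖ = 3.7417, so q_1 = (-0.5345, 0.8018, 0.2673).
r_{13} = q_1·v_3 = -0.5345.

r_{13} = -0.5345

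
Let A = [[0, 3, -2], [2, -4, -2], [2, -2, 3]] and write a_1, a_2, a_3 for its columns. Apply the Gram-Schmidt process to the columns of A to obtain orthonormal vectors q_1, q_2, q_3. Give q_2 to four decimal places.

q_2 = (0.9045, -0.3015, 0.3015)

q_1 = a_1/‖a_1‖ = (0, 2, 2)/2.8284 = (0.0000, 0.7071, 0.7071).
r_{12} = q_1·a_2 = -4.2426.
u_2 = a_2 + 4.2426·q_1 = (3.0000, -1.0000, 1.0000).
‖u_2‖ = 3.3166, so q_2 = (0.9045, -0.3015, 0.3015).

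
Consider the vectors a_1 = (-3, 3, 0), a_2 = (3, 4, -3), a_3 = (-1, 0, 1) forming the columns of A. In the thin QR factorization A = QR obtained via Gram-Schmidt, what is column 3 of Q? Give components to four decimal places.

e_1 = a_1/‖a_1‖ = (-3, 3, 0)/4.2426 = (-0.7071, 0.7071, 0.0000).
r_{12} = e_1·a_2 = 0.7071.
u_2 = a_2 − 0.7071·e_1 = (3.5000, 3.5000, -3.0000).
‖u_2‖ = 5.7879, so e_2 = (0.6047, 0.6047, -0.5183).
r_{13} = e_1·a_3 = 0.7071; r_{23} = e_2·a_3 = -1.1230.
u_3 = a_3 − 0.7071·e_1 + 1.1230·e_2 = (0.1791, 0.1791, 0.4179).
‖u_3‖ = 0.4887, so e_3 = (0.3665, 0.3665, 0.8552).

e_3 = (0.3665, 0.3665, 0.8552)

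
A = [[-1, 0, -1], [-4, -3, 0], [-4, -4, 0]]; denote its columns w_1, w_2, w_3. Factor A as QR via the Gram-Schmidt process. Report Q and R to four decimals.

Q = [[-0.1741, 0.7612, -0.6247], [-0.6963, 0.3534, 0.6247], [-0.6963, -0.5437, -0.4685]], R = [[5.7446, 4.8742, 0.1741], [0.0000, 1.1146, -0.7612], [0.0000, 0.0000, 0.6247]]

w_1 = (-1, -4, -4); ‖w_1‖ = 5.7446, so e_1 = (-0.1741, -0.6963, -0.6963).
e_1·w_2 = (-0.1741)·0 + (-0.6963)·(-3) + (-0.6963)·(-4) = 4.8742.
u_2 = w_2 − 4.8742·e_1 = (0.8485, 0.3939, -0.6061).
‖u_2‖ = 1.1146, so e_2 = (0.7612, 0.3534, -0.5437).
e_1·w_3 = (-0.1741)·(-1) + (-0.6963)·0 + (-0.6963)·0 = 0.1741; e_2·w_3 = 0.7612·(-1) + 0.3534·0 + (-0.5437)·0 = -0.7612.
u_3 = w_3 − 0.1741·e_1 + 0.7612·e_2 = (-0.3902, 0.3902, -0.2927).
‖u_3‖ = 0.6247, so e_3 = (-0.6247, 0.6247, -0.4685).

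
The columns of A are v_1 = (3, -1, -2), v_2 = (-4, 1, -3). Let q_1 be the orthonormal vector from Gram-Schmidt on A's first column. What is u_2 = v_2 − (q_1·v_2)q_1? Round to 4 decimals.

u_2 = (-2.5000, 0.5000, -4.0000)

v_1 = (3, -1, -2); ‖v_1‖ = 3.7417, so q_1 = (0.8018, -0.2673, -0.5345).
q_1·v_2 = 0.8018·(-4) + (-0.2673)·1 + (-0.5345)·(-3) = -1.8708.
u_2 = v_2 + 1.8708·q_1 = (-2.5000, 0.5000, -4.0000).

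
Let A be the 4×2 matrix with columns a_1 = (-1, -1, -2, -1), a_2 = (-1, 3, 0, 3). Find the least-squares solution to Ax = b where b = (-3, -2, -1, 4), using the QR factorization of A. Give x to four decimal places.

x = (0.9444, 0.7222)

e_1 = a_1/‖a_1‖ = (-1, -1, -2, -1)/2.6458 = (-0.3780, -0.3780, -0.7559, -0.3780).
r_{12} = e_1·a_2 = -1.8898.
u_2 = a_2 + 1.8898·e_1 = (-1.7143, 2.2857, -1.4286, 2.2857).
‖u_2‖ = 3.9279, so e_2 = (-0.4364, 0.5819, -0.3637, 0.5819).
Qᵀb = (1.1339, 2.8368).
Back-substitute: x_2 = 2.8368/3.9279 = 0.7222.
x_1 = (1.1339 + 1.8898·0.7222)/2.6458 = 0.9444.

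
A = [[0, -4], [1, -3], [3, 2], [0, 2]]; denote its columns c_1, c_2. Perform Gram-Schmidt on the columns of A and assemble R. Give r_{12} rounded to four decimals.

r_{12} = 0.9487

c_1 = (0, 1, 3, 0); ‖c_1‖ = 3.1623, so e_1 = (0.0000, 0.3162, 0.9487, 0.0000).
r_{12} = e_1·c_2 = 0.9487.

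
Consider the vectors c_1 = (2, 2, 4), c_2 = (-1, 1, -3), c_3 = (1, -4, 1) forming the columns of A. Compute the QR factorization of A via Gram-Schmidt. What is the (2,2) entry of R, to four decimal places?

r_{22} = 2.2361

c_1 = (2, 2, 4); ‖c_1‖ = 4.8990, so e_1 = (0.4082, 0.4082, 0.8165).
e_1·c_2 = 0.4082·(-1) + 0.4082·1 + 0.8165·(-3) = -2.4495.
u_2 = c_2 + 2.4495·e_1 = (0.0000, 2.0000, -1.0000).
r_{22} = ‖u_2‖ = 2.2361.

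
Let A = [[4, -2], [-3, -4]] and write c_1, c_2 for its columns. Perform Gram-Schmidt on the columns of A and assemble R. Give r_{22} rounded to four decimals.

r_{22} = 4.4000

c_1 = (4, -3); ‖c_1‖ = 5.0000, so e_1 = (0.8000, -0.6000).
e_1·c_2 = 0.8000·(-2) + (-0.6000)·(-4) = 0.8000.
u_2 = c_2 − 0.8000·e_1 = (-2.6400, -3.5200).
r_{22} = ‖u_2‖ = 4.4000.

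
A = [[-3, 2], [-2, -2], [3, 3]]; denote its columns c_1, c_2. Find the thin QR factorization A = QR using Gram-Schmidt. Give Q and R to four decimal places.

c_1 = (-3, -2, 3); ‖c_1‖ = 4.6904, so e_1 = (-0.6396, -0.4264, 0.6396).
e_1·c_2 = (-0.6396)·2 + (-0.4264)·(-2) + 0.6396·3 = 1.4924.
u_2 = c_2 − 1.4924·e_1 = (2.9545, -1.3636, 2.0455).
‖u_2‖ = 3.8435, so e_2 = (0.7687, -0.3548, 0.5322).

Q = [[-0.6396, 0.7687], [-0.4264, -0.3548], [0.6396, 0.5322]], R = [[4.6904, 1.4924], [0.0000, 3.8435]]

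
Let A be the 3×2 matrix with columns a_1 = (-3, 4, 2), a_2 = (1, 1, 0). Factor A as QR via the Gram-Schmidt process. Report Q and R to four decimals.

a_1 = (-3, 4, 2); ‖a_1‖ = 5.3852, so e_1 = (-0.5571, 0.7428, 0.3714).
e_1·a_2 = (-0.5571)·1 + 0.7428·1 + 0.3714·0 = 0.1857.
u_2 = a_2 − 0.1857·e_1 = (1.1034, 0.8621, -0.0690).
‖u_2‖ = 1.4020, so e_2 = (0.7871, 0.6149, -0.0492).

Q = [[-0.5571, 0.7871], [0.7428, 0.6149], [0.3714, -0.0492]], R = [[5.3852, 0.1857], [0.0000, 1.4020]]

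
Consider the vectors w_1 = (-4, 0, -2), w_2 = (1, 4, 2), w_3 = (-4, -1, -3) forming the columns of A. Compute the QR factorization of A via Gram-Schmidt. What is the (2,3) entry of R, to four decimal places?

w_1 = (-4, 0, -2); ‖w_1‖ = 4.4721, so q_1 = (-0.8944, 0.0000, -0.4472).
q_1·w_2 = (-0.8944)·1 + 0.0000·4 + (-0.4472)·2 = -1.7889.
u_2 = w_2 + 1.7889·q_1 = (-0.6000, 4.0000, 1.2000).
‖u_2‖ = 4.2190, so q_2 = (-0.1422, 0.9481, 0.2844).
r_{23} = q_2·w_3 = -1.2325.

r_{23} = -1.2325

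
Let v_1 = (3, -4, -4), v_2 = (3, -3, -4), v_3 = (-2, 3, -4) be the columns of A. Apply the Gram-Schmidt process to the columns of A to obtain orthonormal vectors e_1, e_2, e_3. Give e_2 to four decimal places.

e_1 = v_1/‖v_1‖ = (3, -4, -4)/6.4031 = (0.4685, -0.6247, -0.6247).
r_{12} = e_1·v_2 = 5.7784.
u_2 = v_2 − 5.7784·e_1 = (0.2927, 0.6098, -0.3902).
‖u_2‖ = 0.7809, so e_2 = (0.3748, 0.7809, -0.4998).

e_2 = (0.3748, 0.7809, -0.4998)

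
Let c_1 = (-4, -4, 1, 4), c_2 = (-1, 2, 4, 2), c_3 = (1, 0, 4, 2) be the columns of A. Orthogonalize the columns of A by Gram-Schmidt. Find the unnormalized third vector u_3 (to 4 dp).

e_1 = c_1/‖c_1‖ = (-4, -4, 1, 4)/7.0000 = (-0.5714, -0.5714, 0.1429, 0.5714).
r_{12} = e_1·c_2 = 1.1429.
u_2 = c_2 − 1.1429·e_1 = (-0.3469, 2.6531, 3.8367, 1.3469).
‖u_2‖ = 4.8676, so e_2 = (-0.0713, 0.5450, 0.7882, 0.2767).
r_{13} = e_1·c_3 = 1.1429; r_{23} = e_2·c_3 = 3.6350.
u_3 = c_3 − 1.1429·e_1 − 3.6350·e_2 = (1.9121, -1.3282, 0.9716, 0.3411).

u_3 = (1.9121, -1.3282, 0.9716, 0.3411)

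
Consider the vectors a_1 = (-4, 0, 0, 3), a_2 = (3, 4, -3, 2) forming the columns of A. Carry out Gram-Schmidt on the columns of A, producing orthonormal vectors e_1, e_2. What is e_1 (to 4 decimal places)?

e_1 = a_1/‖a_1‖ = (-4, 0, 0, 3)/5.0000 = (-0.8000, 0.0000, 0.0000, 0.6000).

e_1 = (-0.8000, 0.0000, 0.0000, 0.6000)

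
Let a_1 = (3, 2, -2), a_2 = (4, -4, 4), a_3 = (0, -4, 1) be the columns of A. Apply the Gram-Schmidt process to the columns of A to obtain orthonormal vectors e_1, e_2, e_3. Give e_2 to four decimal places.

e_2 = (0.6860, -0.5145, 0.5145)

e_1 = a_1/‖a_1‖ = (3, 2, -2)/4.1231 = (0.7276, 0.4851, -0.4851).
r_{12} = e_1·a_2 = -0.9701.
u_2 = a_2 + 0.9701·e_1 = (4.7059, -3.5294, 3.5294).
‖u_2‖ = 6.8599, so e_2 = (0.6860, -0.5145, 0.5145).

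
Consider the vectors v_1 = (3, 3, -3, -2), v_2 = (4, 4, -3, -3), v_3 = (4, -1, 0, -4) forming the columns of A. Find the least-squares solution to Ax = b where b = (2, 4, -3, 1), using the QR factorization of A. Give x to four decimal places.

x = (1.0105, 0.0947, -0.5895)

v_1 = (3, 3, -3, -2); ‖v_1‖ = 5.5678, so e_1 = (0.5388, 0.5388, -0.5388, -0.3592).
e_1·v_2 = 0.5388·4 + 0.5388·4 + (-0.5388)·(-3) + (-0.3592)·(-3) = 7.0046.
u_2 = v_2 − 7.0046·e_1 = (0.2258, 0.2258, 0.7742, -0.4839).
‖u_2‖ = 0.9672, so e_2 = (0.2335, 0.2335, 0.8004, -0.5003).
e_1·v_3 = 0.5388·4 + 0.5388·(-1) + (-0.5388)·0 + (-0.3592)·(-4) = 3.0533; e_2·v_3 = 0.2335·4 + 0.2335·(-1) + 0.8004·0 + (-0.5003)·(-4) = 2.7015.
u_3 = v_3 − 3.0533·e_1 − 2.7015·e_2 = (1.7241, -3.2759, -0.5172, -1.5517).
‖u_3‖ = 4.0471, so e_3 = (0.4260, -0.8094, -0.1278, -0.3834).
Qᵀb = (4.4901, -1.5008, -2.3857).
Back-substitute: x_3 = -2.3857/4.0471 = -0.5895.
x_2 = (-1.5008 − 2.7015·(-0.5895))/0.9672 = 0.0947.
x_1 = (4.4901 − 7.0046·0.0947 − 3.0533·(-0.5895))/5.5678 = 1.0105.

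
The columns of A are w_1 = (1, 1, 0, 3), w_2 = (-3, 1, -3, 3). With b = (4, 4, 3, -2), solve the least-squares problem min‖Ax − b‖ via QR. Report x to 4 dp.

x = (0.8378, -1.0309)

e_1 = w_1/‖w_1‖ = (1, 1, 0, 3)/3.3166 = (0.3015, 0.3015, 0.0000, 0.9045).
r_{12} = e_1·w_2 = 2.1106.
u_2 = w_2 − 2.1106·e_1 = (-3.6364, 0.3636, -3.0000, 1.0909).
‖u_2‖ = 4.8524, so e_2 = (-0.7494, 0.0749, -0.6183, 0.2248).
Qᵀb = (0.6030, -5.0022).
Back-substitute: x_2 = -5.0022/4.8524 = -1.0309.
x_1 = (0.6030 − 2.1106·(-1.0309))/3.3166 = 0.8378.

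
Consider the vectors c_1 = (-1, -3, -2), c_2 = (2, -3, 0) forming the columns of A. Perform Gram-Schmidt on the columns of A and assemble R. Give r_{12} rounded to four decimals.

c_1 = (-1, -3, -2); ‖c_1‖ = 3.7417, so q_1 = (-0.2673, -0.8018, -0.5345).
r_{12} = q_1·c_2 = 1.8708.

r_{12} = 1.8708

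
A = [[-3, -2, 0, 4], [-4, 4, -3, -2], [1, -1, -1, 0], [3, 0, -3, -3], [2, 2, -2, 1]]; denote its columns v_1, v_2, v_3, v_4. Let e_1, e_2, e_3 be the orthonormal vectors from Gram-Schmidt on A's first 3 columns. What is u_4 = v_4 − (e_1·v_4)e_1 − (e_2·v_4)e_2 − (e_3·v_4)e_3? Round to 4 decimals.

u_4 = (1.7373, -0.7446, -0.0300, -1.3864, 3.2114)

v_1 = (-3, -4, 1, 3, 2); ‖v_1‖ = 6.2450, so e_1 = (-0.4804, -0.6405, 0.1601, 0.4804, 0.3203).
e_1·v_2 = (-0.4804)·(-2) + (-0.6405)·4 + 0.1601·(-1) + 0.4804·0 + 0.3203·2 = -1.1209.
u_2 = v_2 + 1.1209·e_1 = (-2.5385, 3.2821, -0.8205, 0.5385, 2.3590).
‖u_2‖ = 4.8727, so e_2 = (-0.5210, 0.6736, -0.1684, 0.1105, 0.4841).
e_1·v_3 = (-0.4804)·0 + (-0.6405)·(-3) + 0.1601·(-1) + 0.4804·(-3) + 0.3203·(-2) = -0.3203; e_2·v_3 = (-0.5210)·0 + 0.6736·(-3) + (-0.1684)·(-1) + 0.1105·(-3) + 0.4841·(-2) = -3.1520.
u_3 = v_3 + 0.3203·e_1 + 3.1520·e_2 = (-1.7959, -1.0821, -1.4795, -2.4978, -0.3715).
‖u_3‖ = 3.6003, so e_3 = (-0.4988, -0.3006, -0.4109, -0.6938, -0.1032).
e_1·v_4 = (-0.4804)·4 + (-0.6405)·(-2) + 0.1601·0 + 0.4804·(-3) + 0.3203·1 = -1.7614; e_2·v_4 = (-0.5210)·4 + 0.6736·(-2) + (-0.1684)·0 + 0.1105·(-3) + 0.4841·1 = -3.2783; e_3·v_4 = (-0.4988)·4 + (-0.3006)·(-2) + (-0.4109)·0 + (-0.6938)·(-3) + (-0.1032)·1 = 0.5840.
u_4 = v_4 + 1.7614·e_1 + 3.2783·e_2 − 0.5840·e_3 = (1.7373, -0.7446, -0.0300, -1.3864, 3.2114).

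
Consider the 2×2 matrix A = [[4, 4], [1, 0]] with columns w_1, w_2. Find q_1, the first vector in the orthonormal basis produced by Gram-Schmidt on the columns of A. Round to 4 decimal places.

q_1 = (0.9701, 0.2425)

w_1 = (4, 1); ‖w_1‖ = 4.1231, so q_1 = (0.9701, 0.2425).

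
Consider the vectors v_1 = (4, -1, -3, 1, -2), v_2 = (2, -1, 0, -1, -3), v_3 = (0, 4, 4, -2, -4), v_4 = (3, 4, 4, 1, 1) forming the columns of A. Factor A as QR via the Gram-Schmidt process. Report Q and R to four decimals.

v_1 = (4, -1, -3, 1, -2); ‖v_1‖ = 5.5678, so e_1 = (0.7184, -0.1796, -0.5388, 0.1796, -0.3592).
e_1·v_2 = 0.7184·2 + (-0.1796)·(-1) + (-0.5388)·0 + 0.1796·(-1) + (-0.3592)·(-3) = 2.5145.
u_2 = v_2 − 2.5145·e_1 = (0.1935, -0.5484, 1.3548, -1.4516, -2.0968).
‖u_2‖ = 2.9457, so e_2 = (0.0657, -0.1862, 0.4599, -0.4928, -0.7118).
e_1·v_3 = 0.7184·0 + (-0.1796)·4 + (-0.5388)·4 + 0.1796·(-2) + (-0.3592)·(-4) = -1.7961; e_2·v_3 = 0.0657·0 + (-0.1862)·4 + 0.4599·4 + (-0.4928)·(-2) + (-0.7118)·(-4) = 4.9278.
u_3 = v_3 + 1.7961·e_1 − 4.9278·e_2 = (0.9665, 4.5948, 0.7658, 0.7509, -1.1375).
‖u_3‖ = 4.9488, so e_3 = (0.1953, 0.9285, 0.1547, 0.1517, -0.2299).
e_1·v_4 = 0.7184·3 + (-0.1796)·4 + (-0.5388)·4 + 0.1796·1 + (-0.3592)·1 = -0.8980; e_2·v_4 = 0.0657·3 + (-0.1862)·4 + 0.4599·4 + (-0.4928)·1 + (-0.7118)·1 = 0.0876; e_3·v_4 = 0.1953·3 + 0.9285·4 + 0.1547·4 + 0.1517·1 + (-0.2299)·1 = 4.8406.
u_4 = v_4 + 0.8980·e_1 − 0.0876·e_2 − 4.8406·e_3 = (2.6940, -0.6393, 2.7268, 0.4699, 1.8525).
‖u_4‖ = 4.3306, so e_4 = (0.6221, -0.1476, 0.6297, 0.1085, 0.4278).

Q = [[0.7184, 0.0657, 0.1953, 0.6221], [-0.1796, -0.1862, 0.9285, -0.1476], [-0.5388, 0.4599, 0.1547, 0.6297], [0.1796, -0.4928, 0.1517, 0.1085], [-0.3592, -0.7118, -0.2299, 0.4278]], R = [[5.5678, 2.5145, -1.7961, -0.8980], [0.0000, 2.9457, 4.9278, 0.0876], [0.0000, 0.0000, 4.9488, 4.8406], [0.0000, 0.0000, 0.0000, 4.3306]]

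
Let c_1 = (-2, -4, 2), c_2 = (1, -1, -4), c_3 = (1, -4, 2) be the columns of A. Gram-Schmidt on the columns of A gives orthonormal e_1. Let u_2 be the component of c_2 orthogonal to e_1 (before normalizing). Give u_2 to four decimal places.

u_2 = (0.5000, -2.0000, -3.5000)

c_1 = (-2, -4, 2); ‖c_1‖ = 4.8990, so e_1 = (-0.4082, -0.8165, 0.4082).
e_1·c_2 = (-0.4082)·1 + (-0.8165)·(-1) + 0.4082·(-4) = -1.2247.
u_2 = c_2 + 1.2247·e_1 = (0.5000, -2.0000, -3.5000).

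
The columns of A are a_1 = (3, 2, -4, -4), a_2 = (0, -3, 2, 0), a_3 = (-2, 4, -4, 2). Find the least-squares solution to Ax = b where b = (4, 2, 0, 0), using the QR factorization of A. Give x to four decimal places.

x = (-0.1290, -2.3871, -1.1613)

q_1 = a_1/‖a_1‖ = (3, 2, -4, -4)/6.7082 = (0.4472, 0.2981, -0.5963, -0.5963).
r_{12} = q_1·a_2 = -2.0870.
u_2 = a_2 + 2.0870·q_1 = (0.9333, -2.3778, 0.7556, -1.2444).
‖u_2‖ = 2.9401, so q_2 = (0.3174, -0.8087, 0.2570, -0.4233).
r_{13} = q_1·a_3 = 1.4907; r_{23} = q_2·a_3 = -5.7442.
u_3 = a_3 − 1.4907·q_1 + 5.7442·q_2 = (-0.8432, -1.0900, -1.6350, 0.4576).
‖u_3‖ = 2.1867, so q_3 = (-0.3856, -0.4985, -0.7477, 0.2093).
Qᵀb = (2.3851, -0.3477, -2.5393).
Back-substitute: x_3 = -2.5393/2.1867 = -1.1613.
x_2 = (-0.3477 + 5.7442·(-1.1613))/2.9401 = -2.3871.
x_1 = (2.3851 + 2.0870·(-2.3871) − 1.4907·(-1.1613))/6.7082 = -0.1290.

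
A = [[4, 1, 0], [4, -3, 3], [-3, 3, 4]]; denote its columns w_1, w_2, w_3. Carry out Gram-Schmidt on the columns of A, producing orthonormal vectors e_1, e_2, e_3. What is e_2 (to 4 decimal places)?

e_2 = (0.7690, -0.3880, 0.5080)

w_1 = (4, 4, -3); ‖w_1‖ = 6.4031, so e_1 = (0.6247, 0.6247, -0.4685).
e_1·w_2 = 0.6247·1 + 0.6247·(-3) + (-0.4685)·3 = -2.6550.
u_2 = w_2 + 2.6550·e_1 = (2.6585, -1.3415, 1.7561).
‖u_2‖ = 3.4571, so e_2 = (0.7690, -0.3880, 0.5080).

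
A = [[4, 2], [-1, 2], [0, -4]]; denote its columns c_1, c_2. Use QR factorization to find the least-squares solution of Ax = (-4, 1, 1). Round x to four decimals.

x = (-0.9355, -0.1828)

c_1 = (4, -1, 0); ‖c_1‖ = 4.1231, so e_1 = (0.9701, -0.2425, 0.0000).
e_1·c_2 = 0.9701·2 + (-0.2425)·2 + 0.0000·(-4) = 1.4552.
u_2 = c_2 − 1.4552·e_1 = (0.5882, 2.3529, -4.0000).
‖u_2‖ = 4.6779, so e_2 = (0.1257, 0.5030, -0.8551).
Qᵀb = (-4.1231, -0.8551).
Back-substitute: x_2 = -0.8551/4.6779 = -0.1828.
x_1 = (-4.1231 − 1.4552·(-0.1828))/4.1231 = -0.9355.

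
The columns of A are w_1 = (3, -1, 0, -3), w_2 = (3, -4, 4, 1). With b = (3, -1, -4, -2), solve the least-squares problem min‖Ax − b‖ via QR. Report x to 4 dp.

q_1 = w_1/‖w_1‖ = (3, -1, 0, -3)/4.3589 = (0.6882, -0.2294, 0.0000, -0.6882).
r_{12} = q_1·w_2 = 2.2942.
u_2 = w_2 − 2.2942·q_1 = (1.4211, -3.4737, 4.0000, 2.5789).
‖u_2‖ = 6.0611, so q_2 = (0.2345, -0.5731, 0.6599, 0.4255).
Qᵀb = (3.6707, -2.2143).
Back-substitute: x_2 = -2.2143/6.0611 = -0.3653.
x_1 = (3.6707 − 2.2942·(-0.3653))/4.3589 = 1.0344.

x = (1.0344, -0.3653)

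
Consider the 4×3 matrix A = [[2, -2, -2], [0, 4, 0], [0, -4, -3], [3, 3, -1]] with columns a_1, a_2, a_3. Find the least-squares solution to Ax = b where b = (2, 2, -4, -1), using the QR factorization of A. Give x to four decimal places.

e_1 = a_1/‖a_1‖ = (2, 0, 0, 3)/3.6056 = (0.5547, 0.0000, 0.0000, 0.8321).
r_{12} = e_1·a_2 = 1.3868.
u_2 = a_2 − 1.3868·e_1 = (-2.7692, 4.0000, -4.0000, 1.8462).
‖u_2‖ = 6.5633, so e_2 = (-0.4219, 0.6094, -0.6094, 0.2813).
r_{13} = e_1·a_3 = -1.9415; r_{23} = e_2·a_3 = 2.3909.
u_3 = a_3 + 1.9415·e_1 − 2.3909·e_2 = (0.0857, -1.4571, -1.5429, -0.0571).
‖u_3‖ = 2.1247, so e_3 = (0.0403, -0.6858, -0.7262, -0.0269).
Qᵀb = (0.2774, 2.5316, 1.6406).
Back-substitute: x_3 = 1.6406/2.1247 = 0.7722.
x_2 = (2.5316 − 2.3909·0.7722)/6.5633 = 0.1044.
x_1 = (0.2774 − 1.3868·0.1044 + 1.9415·0.7722)/3.6056 = 0.4525.

x = (0.4525, 0.1044, 0.7722)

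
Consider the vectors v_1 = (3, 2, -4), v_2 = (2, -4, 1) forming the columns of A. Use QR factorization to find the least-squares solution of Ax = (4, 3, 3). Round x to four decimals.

x = (0.2094, 0.0122)

v_1 = (3, 2, -4); ‖v_1‖ = 5.3852, so e_1 = (0.5571, 0.3714, -0.7428).
e_1·v_2 = 0.5571·2 + 0.3714·(-4) + (-0.7428)·1 = -1.1142.
u_2 = v_2 + 1.1142·e_1 = (2.6207, -3.5862, 0.1724).
‖u_2‖ = 4.4451, so e_2 = (0.5896, -0.8068, 0.0388).
Qᵀb = (1.1142, 0.0543).
Back-substitute: x_2 = 0.0543/4.4451 = 0.0122.
x_1 = (1.1142 + 1.1142·0.0122)/5.3852 = 0.2094.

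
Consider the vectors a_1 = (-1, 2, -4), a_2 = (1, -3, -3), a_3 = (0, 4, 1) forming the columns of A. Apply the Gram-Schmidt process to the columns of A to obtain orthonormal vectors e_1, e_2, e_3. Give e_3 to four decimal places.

e_3 = (0.9308, 0.3620, -0.0517)

a_1 = (-1, 2, -4); ‖a_1‖ = 4.5826, so e_1 = (-0.2182, 0.4364, -0.8729).
e_1·a_2 = (-0.2182)·1 + 0.4364·(-3) + (-0.8729)·(-3) = 1.0911.
u_2 = a_2 − 1.0911·e_1 = (1.2381, -3.4762, -2.0476).
‖u_2‖ = 4.2201, so e_2 = (0.2934, -0.8237, -0.4852).
e_1·a_3 = (-0.2182)·0 + 0.4364·4 + (-0.8729)·1 = 0.8729; e_2·a_3 = 0.2934·0 + (-0.8237)·4 + (-0.4852)·1 = -3.7801.
u_3 = a_3 − 0.8729·e_1 + 3.7801·e_2 = (1.2995, 0.5053, -0.0722).
‖u_3‖ = 1.3961, so e_3 = (0.9308, 0.3620, -0.0517).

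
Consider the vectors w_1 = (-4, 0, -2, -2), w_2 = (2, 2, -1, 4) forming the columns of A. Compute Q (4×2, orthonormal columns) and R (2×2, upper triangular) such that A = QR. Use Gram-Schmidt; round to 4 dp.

w_1 = (-4, 0, -2, -2); ‖w_1‖ = 4.8990, so q_1 = (-0.8165, 0.0000, -0.4082, -0.4082).
q_1·w_2 = (-0.8165)·2 + 0.0000·2 + (-0.4082)·(-1) + (-0.4082)·4 = -2.8577.
u_2 = w_2 + 2.8577·q_1 = (-0.3333, 2.0000, -2.1667, 2.8333).
‖u_2‖ = 4.1028, so q_2 = (-0.0812, 0.4875, -0.5281, 0.6906).

Q = [[-0.8165, -0.0812], [0.0000, 0.4875], [-0.4082, -0.5281], [-0.4082, 0.6906]], R = [[4.8990, -2.8577], [0.0000, 4.1028]]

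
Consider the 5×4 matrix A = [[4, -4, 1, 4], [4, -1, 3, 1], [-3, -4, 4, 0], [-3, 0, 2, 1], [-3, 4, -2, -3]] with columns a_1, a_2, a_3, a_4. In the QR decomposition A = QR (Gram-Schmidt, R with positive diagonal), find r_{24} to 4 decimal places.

a_1 = (4, 4, -3, -3, -3); ‖a_1‖ = 7.6811, so e_1 = (0.5208, 0.5208, -0.3906, -0.3906, -0.3906).
e_1·a_2 = 0.5208·(-4) + 0.5208·(-1) + (-0.3906)·(-4) + (-0.3906)·0 + (-0.3906)·4 = -2.6038.
u_2 = a_2 + 2.6038·e_1 = (-2.6441, 0.3559, -5.0169, -1.0169, 2.9831).
‖u_2‖ = 6.4977, so e_2 = (-0.4069, 0.0548, -0.7721, -0.1565, 0.4591).
r_{24} = e_2·a_4 = -3.1067.

r_{24} = -3.1067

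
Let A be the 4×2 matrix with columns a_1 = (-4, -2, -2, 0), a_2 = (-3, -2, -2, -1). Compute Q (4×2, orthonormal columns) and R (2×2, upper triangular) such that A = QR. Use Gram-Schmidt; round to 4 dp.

a_1 = (-4, -2, -2, 0); ‖a_1‖ = 4.8990, so q_1 = (-0.8165, -0.4082, -0.4082, 0.0000).
q_1·a_2 = (-0.8165)·(-3) + (-0.4082)·(-2) + (-0.4082)·(-2) + 0.0000·(-1) = 4.0825.
u_2 = a_2 − 4.0825·q_1 = (0.3333, -0.3333, -0.3333, -1.0000).
‖u_2‖ = 1.1547, so q_2 = (0.2887, -0.2887, -0.2887, -0.8660).

Q = [[-0.8165, 0.2887], [-0.4082, -0.2887], [-0.4082, -0.2887], [0.0000, -0.8660]], R = [[4.8990, 4.0825], [0.0000, 1.1547]]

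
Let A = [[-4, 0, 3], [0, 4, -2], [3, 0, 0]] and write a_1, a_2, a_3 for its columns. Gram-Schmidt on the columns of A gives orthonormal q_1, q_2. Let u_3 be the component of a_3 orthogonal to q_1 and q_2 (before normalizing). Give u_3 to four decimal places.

a_1 = (-4, 0, 3); ‖a_1‖ = 5.0000, so q_1 = (-0.8000, 0.0000, 0.6000).
q_1·a_2 = (-0.8000)·0 + 0.0000·4 + 0.6000·0 = 0.0000.
u_2 = a_2 + 0.0000·q_1 = (0.0000, 4.0000, 0.0000).
‖u_2‖ = 4.0000, so q_2 = (0.0000, 1.0000, 0.0000).
q_1·a_3 = (-0.8000)·3 + 0.0000·(-2) + 0.6000·0 = -2.4000; q_2·a_3 = 0.0000·3 + 1.0000·(-2) + 0.0000·0 = -2.0000.
u_3 = a_3 + 2.4000·q_1 + 2.0000·q_2 = (1.0800, 0.0000, 1.4400).

u_3 = (1.0800, 0.0000, 1.4400)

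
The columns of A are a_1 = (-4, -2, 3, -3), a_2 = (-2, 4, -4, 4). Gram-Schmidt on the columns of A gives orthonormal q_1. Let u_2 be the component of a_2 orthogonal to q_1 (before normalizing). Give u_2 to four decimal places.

u_2 = (-4.5263, 2.7368, -2.1053, 2.1053)

q_1 = a_1/‖a_1‖ = (-4, -2, 3, -3)/6.1644 = (-0.6489, -0.3244, 0.4867, -0.4867).
r_{12} = q_1·a_2 = -3.8933.
u_2 = a_2 + 3.8933·q_1 = (-4.5263, 2.7368, -2.1053, 2.1053).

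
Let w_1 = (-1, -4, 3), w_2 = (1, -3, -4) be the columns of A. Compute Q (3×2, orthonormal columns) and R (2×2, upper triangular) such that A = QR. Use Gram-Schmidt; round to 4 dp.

Q = [[-0.1961, 0.1887], [-0.7845, -0.6190], [0.5883, -0.7624]], R = [[5.0990, -0.1961], [0.0000, 5.0952]]

w_1 = (-1, -4, 3); ‖w_1‖ = 5.0990, so e_1 = (-0.1961, -0.7845, 0.5883).
e_1·w_2 = (-0.1961)·1 + (-0.7845)·(-3) + 0.5883·(-4) = -0.1961.
u_2 = w_2 + 0.1961·e_1 = (0.9615, -3.1538, -3.8846).
‖u_2‖ = 5.0952, so e_2 = (0.1887, -0.6190, -0.7624).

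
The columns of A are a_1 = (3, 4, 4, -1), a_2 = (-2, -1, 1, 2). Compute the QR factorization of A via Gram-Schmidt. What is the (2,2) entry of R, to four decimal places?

r_{22} = 2.9114

a_1 = (3, 4, 4, -1); ‖a_1‖ = 6.4807, so q_1 = (0.4629, 0.6172, 0.6172, -0.1543).
q_1·a_2 = 0.4629·(-2) + 0.6172·(-1) + 0.6172·1 + (-0.1543)·2 = -1.2344.
u_2 = a_2 + 1.2344·q_1 = (-1.4286, -0.2381, 1.7619, 1.8095).
r_{22} = ‖u_2‖ = 2.9114.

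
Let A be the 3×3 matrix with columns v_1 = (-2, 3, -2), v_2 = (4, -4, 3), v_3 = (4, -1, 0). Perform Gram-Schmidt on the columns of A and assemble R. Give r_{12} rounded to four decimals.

q_1 = v_1/‖v_1‖ = (-2, 3, -2)/4.1231 = (-0.4851, 0.7276, -0.4851).
r_{12} = q_1·v_2 = -6.3059.

r_{12} = -6.3059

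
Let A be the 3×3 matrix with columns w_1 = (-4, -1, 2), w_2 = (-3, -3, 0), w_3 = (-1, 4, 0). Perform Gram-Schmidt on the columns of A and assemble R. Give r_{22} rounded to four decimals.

r_{22} = 2.6992

e_1 = w_1/‖w_1‖ = (-4, -1, 2)/4.5826 = (-0.8729, -0.2182, 0.4364).
r_{12} = e_1·w_2 = 3.2733.
u_2 = w_2 − 3.2733·e_1 = (-0.1429, -2.2857, -1.4286).
r_{22} = ‖u_2‖ = 2.6992.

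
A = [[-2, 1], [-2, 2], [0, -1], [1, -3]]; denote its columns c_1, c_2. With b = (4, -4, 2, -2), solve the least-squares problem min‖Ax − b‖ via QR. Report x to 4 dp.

x = (-0.5556, -0.3333)

q_1 = c_1/‖c_1‖ = (-2, -2, 0, 1)/3.0000 = (-0.6667, -0.6667, 0.0000, 0.3333).
r_{12} = q_1·c_2 = -3.0000.
u_2 = c_2 + 3.0000·q_1 = (-1.0000, 0.0000, -1.0000, -2.0000).
‖u_2‖ = 2.4495, so q_2 = (-0.4082, 0.0000, -0.4082, -0.8165).
Qᵀb = (-0.6667, -0.8165).
Back-substitute: x_2 = -0.8165/2.4495 = -0.3333.
x_1 = (-0.6667 + 3.0000·(-0.3333))/3.0000 = -0.5556.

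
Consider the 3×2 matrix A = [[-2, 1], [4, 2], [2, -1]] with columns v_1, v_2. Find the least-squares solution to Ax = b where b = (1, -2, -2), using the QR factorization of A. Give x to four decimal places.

x = (-0.6250, 0.2500)

v_1 = (-2, 4, 2); ‖v_1‖ = 4.8990, so q_1 = (-0.4082, 0.8165, 0.4082).
q_1·v_2 = (-0.4082)·1 + 0.8165·2 + 0.4082·(-1) = 0.8165.
u_2 = v_2 − 0.8165·q_1 = (1.3333, 1.3333, -1.3333).
‖u_2‖ = 2.3094, so q_2 = (0.5774, 0.5774, -0.5774).
Qᵀb = (-2.8577, 0.5774).
Back-substitute: x_2 = 0.5774/2.3094 = 0.2500.
x_1 = (-2.8577 − 0.8165·0.2500)/4.8990 = -0.6250.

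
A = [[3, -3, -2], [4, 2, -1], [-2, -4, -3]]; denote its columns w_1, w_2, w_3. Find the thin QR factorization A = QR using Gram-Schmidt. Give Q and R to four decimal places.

w_1 = (3, 4, -2); ‖w_1‖ = 5.3852, so q_1 = (0.5571, 0.7428, -0.3714).
q_1·w_2 = 0.5571·(-3) + 0.7428·2 + (-0.3714)·(-4) = 1.2999.
u_2 = w_2 − 1.2999·q_1 = (-3.7241, 1.0345, -3.5172).
‖u_2‖ = 5.2259, so q_2 = (-0.7126, 0.1980, -0.6730).
q_1·w_3 = 0.5571·(-2) + 0.7428·(-1) + (-0.3714)·(-3) = -0.7428; q_2·w_3 = (-0.7126)·(-2) + 0.1980·(-1) + (-0.6730)·(-3) = 3.2464.
u_3 = w_3 + 0.7428·q_1 − 3.2464·q_2 = (0.7273, -1.0909, -1.0909).
‖u_3‖ = 1.7056, so q_3 = (0.4264, -0.6396, -0.6396).

Q = [[0.5571, -0.7126, 0.4264], [0.7428, 0.1980, -0.6396], [-0.3714, -0.6730, -0.6396]], R = [[5.3852, 1.2999, -0.7428], [0.0000, 5.2259, 3.2464], [0.0000, 0.0000, 1.7056]]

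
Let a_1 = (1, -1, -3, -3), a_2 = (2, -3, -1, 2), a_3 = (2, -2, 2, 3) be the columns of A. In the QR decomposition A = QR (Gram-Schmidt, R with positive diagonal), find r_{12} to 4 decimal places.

a_1 = (1, -1, -3, -3); ‖a_1‖ = 4.4721, so q_1 = (0.2236, -0.2236, -0.6708, -0.6708).
r_{12} = q_1·a_2 = 0.4472.

r_{12} = 0.4472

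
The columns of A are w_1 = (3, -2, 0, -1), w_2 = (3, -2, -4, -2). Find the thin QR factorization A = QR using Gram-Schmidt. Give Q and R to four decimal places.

Q = [[0.8018, -0.0521], [-0.5345, 0.0347], [0.0000, -0.9722], [-0.2673, -0.2257]], R = [[3.7417, 4.0089], [0.0000, 4.1144]]

e_1 = w_1/‖w_1‖ = (3, -2, 0, -1)/3.7417 = (0.8018, -0.5345, 0.0000, -0.2673).
r_{12} = e_1·w_2 = 4.0089.
u_2 = w_2 − 4.0089·e_1 = (-0.2143, 0.1429, -4.0000, -0.9286).
‖u_2‖ = 4.1144, so e_2 = (-0.0521, 0.0347, -0.9722, -0.2257).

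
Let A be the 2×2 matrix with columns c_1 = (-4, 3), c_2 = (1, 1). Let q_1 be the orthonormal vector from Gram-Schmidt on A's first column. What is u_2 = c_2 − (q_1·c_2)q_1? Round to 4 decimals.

u_2 = (0.8400, 1.1200)

q_1 = c_1/‖c_1‖ = (-4, 3)/5.0000 = (-0.8000, 0.6000).
r_{12} = q_1·c_2 = -0.2000.
u_2 = c_2 + 0.2000·q_1 = (0.8400, 1.1200).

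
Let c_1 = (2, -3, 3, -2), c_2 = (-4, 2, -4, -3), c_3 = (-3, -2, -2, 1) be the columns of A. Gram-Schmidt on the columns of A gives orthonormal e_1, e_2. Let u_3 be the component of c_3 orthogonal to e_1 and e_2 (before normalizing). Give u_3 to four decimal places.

u_3 = (-1.8156, -2.8519, -0.6857, 1.4338)

c_1 = (2, -3, 3, -2); ‖c_1‖ = 5.0990, so e_1 = (0.3922, -0.5883, 0.5883, -0.3922).
e_1·c_2 = 0.3922·(-4) + (-0.5883)·2 + 0.5883·(-4) + (-0.3922)·(-3) = -3.9223.
u_2 = c_2 + 3.9223·e_1 = (-2.4615, -0.3077, -1.6923, -4.5385).
‖u_2‖ = 5.4420, so e_2 = (-0.4523, -0.0565, -0.3110, -0.8340).
e_1·c_3 = 0.3922·(-3) + (-0.5883)·(-2) + 0.5883·(-2) + (-0.3922)·1 = -1.5689; e_2·c_3 = (-0.4523)·(-3) + (-0.0565)·(-2) + (-0.3110)·(-2) + (-0.8340)·1 = 1.2580.
u_3 = c_3 + 1.5689·e_1 − 1.2580·e_2 = (-1.8156, -2.8519, -0.6857, 1.4338).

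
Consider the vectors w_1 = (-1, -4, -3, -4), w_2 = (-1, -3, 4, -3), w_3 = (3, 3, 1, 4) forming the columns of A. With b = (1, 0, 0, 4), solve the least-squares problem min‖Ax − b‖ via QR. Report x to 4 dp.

x = (0.1209, -0.0579, 0.6272)

e_1 = w_1/‖w_1‖ = (-1, -4, -3, -4)/6.4807 = (-0.1543, -0.6172, -0.4629, -0.6172).
r_{12} = e_1·w_2 = 2.0059.
u_2 = w_2 − 2.0059·e_1 = (-0.6905, -1.7619, 4.9286, -1.7619).
‖u_2‖ = 5.5656, so e_2 = (-0.1241, -0.3166, 0.8855, -0.3166).
r_{13} = e_1·w_3 = -5.2463; r_{23} = e_2·w_3 = -1.7026.
u_3 = w_3 + 5.2463·e_1 + 1.7026·e_2 = (1.9792, -0.7771, 0.0792, 0.2229).
‖u_3‖ = 2.1395, so e_3 = (0.9251, -0.3632, 0.0370, 0.1042).
Qᵀb = (-2.6232, -1.3903, 1.3419).
Back-substitute: x_3 = 1.3419/2.1395 = 0.6272.
x_2 = (-1.3903 + 1.7026·0.6272)/5.5656 = -0.0579.
x_1 = (-2.6232 − 2.0059·(-0.0579) + 5.2463·0.6272)/6.4807 = 0.1209.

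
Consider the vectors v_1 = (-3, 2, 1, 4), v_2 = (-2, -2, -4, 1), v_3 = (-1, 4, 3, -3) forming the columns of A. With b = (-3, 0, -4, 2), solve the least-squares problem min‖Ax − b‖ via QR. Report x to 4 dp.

e_1 = v_1/‖v_1‖ = (-3, 2, 1, 4)/5.4772 = (-0.5477, 0.3651, 0.1826, 0.7303).
r_{12} = e_1·v_2 = 0.3651.
u_2 = v_2 − 0.3651·e_1 = (-1.8000, -2.1333, -4.0667, 0.7333).
‖u_2‖ = 4.9866, so e_2 = (-0.3610, -0.4278, -0.8155, 0.1471).
r_{13} = e_1·v_3 = 0.3651; r_{23} = e_2·v_3 = -4.2380.
u_3 = v_3 − 0.3651·e_1 + 4.2380·e_2 = (-2.3298, 2.0536, -0.5228, -2.6434).
‖u_3‖ = 4.1117, so e_3 = (-0.5666, 0.4995, -0.1271, -0.6429).
Qᵀb = (2.3735, 4.6391, 0.9226).
Back-substitute: x_3 = 0.9226/4.1117 = 0.2244.
x_2 = (4.6391 + 4.2380·0.2244)/4.9866 = 1.1210.
x_1 = (2.3735 − 0.3651·1.1210 − 0.3651·0.2244)/5.4772 = 0.3436.

x = (0.3436, 1.1210, 0.2244)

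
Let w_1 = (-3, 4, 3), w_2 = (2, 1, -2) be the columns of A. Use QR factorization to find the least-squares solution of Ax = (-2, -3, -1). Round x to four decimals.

e_1 = w_1/‖w_1‖ = (-3, 4, 3)/5.8310 = (-0.5145, 0.6860, 0.5145).
r_{12} = e_1·w_2 = -1.3720.
u_2 = w_2 + 1.3720·e_1 = (1.2941, 1.9412, -1.2941).
‖u_2‖ = 2.6679, so e_2 = (0.4851, 0.7276, -0.4851).
Qᵀb = (-1.5435, -2.6679).
Back-substitute: x_2 = -2.6679/2.6679 = -1.0000.
x_1 = (-1.5435 + 1.3720·(-1.0000))/5.8310 = -0.5000.

x = (-0.5000, -1.0000)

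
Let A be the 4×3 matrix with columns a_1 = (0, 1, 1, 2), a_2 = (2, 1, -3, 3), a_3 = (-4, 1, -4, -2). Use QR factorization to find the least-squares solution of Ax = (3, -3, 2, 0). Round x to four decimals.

a_1 = (0, 1, 1, 2); ‖a_1‖ = 2.4495, so q_1 = (0.0000, 0.4082, 0.4082, 0.8165).
q_1·a_2 = 0.0000·2 + 0.4082·1 + 0.4082·(-3) + 0.8165·3 = 1.6330.
u_2 = a_2 − 1.6330·q_1 = (2.0000, 0.3333, -3.6667, 1.6667).
‖u_2‖ = 4.5092, so q_2 = (0.4435, 0.0739, -0.8131, 0.3696).
q_1·a_3 = 0.0000·(-4) + 0.4082·1 + 0.4082·(-4) + 0.8165·(-2) = -2.8577; q_2·a_3 = 0.4435·(-4) + 0.0739·1 + (-0.8131)·(-4) + 0.3696·(-2) = 0.8131.
u_3 = a_3 + 2.8577·q_1 − 0.8131·q_2 = (-4.3607, 2.1066, -2.1721, 0.0328).
‖u_3‖ = 5.3077, so q_3 = (-0.8216, 0.3969, -0.4092, 0.0062).
Qᵀb = (-0.4082, -0.5175, -4.4738).
Back-substitute: x_3 = -4.4738/5.3077 = -0.8429.
x_2 = (-0.5175 − 0.8131·(-0.8429))/4.5092 = 0.0372.
x_1 = (-0.4082 − 1.6330·0.0372 + 2.8577·(-0.8429))/2.4495 = -1.1749.

x = (-1.1749, 0.0372, -0.8429)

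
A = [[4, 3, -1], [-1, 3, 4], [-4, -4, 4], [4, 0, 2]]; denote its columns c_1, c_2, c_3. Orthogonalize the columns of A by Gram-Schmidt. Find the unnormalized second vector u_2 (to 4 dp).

u_2 = (0.9592, 3.5102, -1.9592, -2.0408)

c_1 = (4, -1, -4, 4); ‖c_1‖ = 7.0000, so e_1 = (0.5714, -0.1429, -0.5714, 0.5714).
e_1·c_2 = 0.5714·3 + (-0.1429)·3 + (-0.5714)·(-4) + 0.5714·0 = 3.5714.
u_2 = c_2 − 3.5714·e_1 = (0.9592, 3.5102, -1.9592, -2.0408).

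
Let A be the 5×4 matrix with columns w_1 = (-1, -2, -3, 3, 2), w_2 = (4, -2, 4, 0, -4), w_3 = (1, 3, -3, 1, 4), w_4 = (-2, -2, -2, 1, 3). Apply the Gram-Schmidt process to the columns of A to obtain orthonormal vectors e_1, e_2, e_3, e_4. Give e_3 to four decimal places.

e_3 = (0.7579, 0.4769, -0.1349, 0.1793, 0.3845)

e_1 = w_1/‖w_1‖ = (-1, -2, -3, 3, 2)/5.1962 = (-0.1925, -0.3849, -0.5774, 0.5774, 0.3849).
r_{12} = e_1·w_2 = -3.8490.
u_2 = w_2 + 3.8490·e_1 = (3.2593, -3.4815, 1.7778, 2.2222, -2.5185).
‖u_2‖ = 6.0980, so e_2 = (0.5345, -0.5709, 0.2915, 0.3644, -0.4130).
r_{13} = e_1·w_3 = 2.5019; r_{23} = e_2·w_3 = -3.3405.
u_3 = w_3 − 2.5019·e_1 + 3.3405·e_2 = (3.2669, 2.0558, -0.5817, 0.7729, 1.6574).
‖u_3‖ = 4.3106, so e_3 = (0.7579, 0.4769, -0.1349, 0.1793, 0.3845).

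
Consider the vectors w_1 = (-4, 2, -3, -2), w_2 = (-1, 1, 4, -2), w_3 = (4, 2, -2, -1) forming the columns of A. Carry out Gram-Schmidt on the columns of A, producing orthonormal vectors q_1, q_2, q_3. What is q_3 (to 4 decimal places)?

q_3 = (0.6585, 0.5759, -0.2000, -0.4412)

q_1 = w_1/‖w_1‖ = (-4, 2, -3, -2)/5.7446 = (-0.6963, 0.3482, -0.5222, -0.3482).
r_{12} = q_1·w_2 = -0.3482.
u_2 = w_2 + 0.3482·q_1 = (-1.2424, 1.1212, 3.8182, -2.1212).
‖u_2‖ = 4.6775, so q_2 = (-0.2656, 0.2397, 0.8163, -0.4535).
r_{13} = q_1·w_3 = -0.6963; r_{23} = q_2·w_3 = -1.7622.
u_3 = w_3 + 0.6963·q_1 + 1.7622·q_2 = (3.0471, 2.6648, -0.9252, -2.0416).
‖u_3‖ = 4.6271, so q_3 = (0.6585, 0.5759, -0.2000, -0.4412).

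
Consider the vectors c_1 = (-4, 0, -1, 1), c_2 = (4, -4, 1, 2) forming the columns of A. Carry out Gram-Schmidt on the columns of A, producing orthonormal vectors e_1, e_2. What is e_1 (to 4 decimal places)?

e_1 = (-0.9428, 0.0000, -0.2357, 0.2357)

c_1 = (-4, 0, -1, 1); ‖c_1‖ = 4.2426, so e_1 = (-0.9428, 0.0000, -0.2357, 0.2357).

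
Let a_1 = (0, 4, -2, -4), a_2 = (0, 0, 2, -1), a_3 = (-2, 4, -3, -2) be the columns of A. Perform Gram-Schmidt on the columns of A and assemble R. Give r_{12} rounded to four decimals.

e_1 = a_1/‖a_1‖ = (0, 4, -2, -4)/6.0000 = (0.0000, 0.6667, -0.3333, -0.6667).
r_{12} = e_1·a_2 = 0.0000.

r_{12} = 0.0000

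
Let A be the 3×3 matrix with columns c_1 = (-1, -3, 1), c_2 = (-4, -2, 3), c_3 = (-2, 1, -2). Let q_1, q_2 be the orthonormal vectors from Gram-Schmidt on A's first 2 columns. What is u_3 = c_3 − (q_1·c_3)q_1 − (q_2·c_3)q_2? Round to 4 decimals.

q_1 = c_1/‖c_1‖ = (-1, -3, 1)/3.3166 = (-0.3015, -0.9045, 0.3015).
r_{12} = q_1·c_2 = 3.9196.
u_2 = c_2 − 3.9196·q_1 = (-2.8182, 1.5455, 1.8182).
‖u_2‖ = 3.6927, so q_2 = (-0.7632, 0.4185, 0.4924).
r_{13} = q_1·c_3 = -0.9045; r_{23} = q_2·c_3 = 0.9601.
u_3 = c_3 + 0.9045·q_1 − 0.9601·q_2 = (-1.5400, -0.2200, -2.2000).

u_3 = (-1.5400, -0.2200, -2.2000)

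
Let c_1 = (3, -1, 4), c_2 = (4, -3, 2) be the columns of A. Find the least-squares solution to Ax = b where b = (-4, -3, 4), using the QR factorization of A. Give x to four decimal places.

x = (0.8000, -0.6000)

c_1 = (3, -1, 4); ‖c_1‖ = 5.0990, so q_1 = (0.5883, -0.1961, 0.7845).
q_1·c_2 = 0.5883·4 + (-0.1961)·(-3) + 0.7845·2 = 4.5107.
u_2 = c_2 − 4.5107·q_1 = (1.3462, -2.1154, -1.5385).
‖u_2‖ = 2.9417, so q_2 = (0.4576, -0.7191, -0.5230).
Qᵀb = (1.3728, -1.7650).
Back-substitute: x_2 = -1.7650/2.9417 = -0.6000.
x_1 = (1.3728 − 4.5107·(-0.6000))/5.0990 = 0.8000.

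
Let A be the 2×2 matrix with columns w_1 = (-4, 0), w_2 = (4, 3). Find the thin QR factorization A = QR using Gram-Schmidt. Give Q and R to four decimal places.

Q = [[-1.0000, 0.0000], [0.0000, 1.0000]], R = [[4.0000, -4.0000], [0.0000, 3.0000]]

q_1 = w_1/‖w_1‖ = (-4, 0)/4.0000 = (-1.0000, 0.0000).
r_{12} = q_1·w_2 = -4.0000.
u_2 = w_2 + 4.0000·q_1 = (0.0000, 3.0000).
‖u_2‖ = 3.0000, so q_2 = (0.0000, 1.0000).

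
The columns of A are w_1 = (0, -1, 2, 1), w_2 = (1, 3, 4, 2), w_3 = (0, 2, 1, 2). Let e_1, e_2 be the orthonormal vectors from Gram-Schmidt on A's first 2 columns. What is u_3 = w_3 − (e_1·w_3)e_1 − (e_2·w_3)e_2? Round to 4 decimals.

u_3 = (-0.5344, 0.1069, -0.5573, 1.2214)

w_1 = (0, -1, 2, 1); ‖w_1‖ = 2.4495, so e_1 = (0.0000, -0.4082, 0.8165, 0.4082).
e_1·w_2 = 0.0000·1 + (-0.4082)·3 + 0.8165·4 + 0.4082·2 = 2.8577.
u_2 = w_2 − 2.8577·e_1 = (1.0000, 4.1667, 1.6667, 0.8333).
‖u_2‖ = 4.6726, so e_2 = (0.2140, 0.8917, 0.3567, 0.1783).
e_1·w_3 = 0.0000·0 + (-0.4082)·2 + 0.8165·1 + 0.4082·2 = 0.8165; e_2·w_3 = 0.2140·0 + 0.8917·2 + 0.3567·1 + 0.1783·2 = 2.4968.
u_3 = w_3 − 0.8165·e_1 − 2.4968·e_2 = (-0.5344, 0.1069, -0.5573, 1.2214).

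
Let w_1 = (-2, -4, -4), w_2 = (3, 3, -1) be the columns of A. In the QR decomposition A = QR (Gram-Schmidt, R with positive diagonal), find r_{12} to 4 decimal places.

r_{12} = -2.3333

w_1 = (-2, -4, -4); ‖w_1‖ = 6.0000, so e_1 = (-0.3333, -0.6667, -0.6667).
r_{12} = e_1·w_2 = -2.3333.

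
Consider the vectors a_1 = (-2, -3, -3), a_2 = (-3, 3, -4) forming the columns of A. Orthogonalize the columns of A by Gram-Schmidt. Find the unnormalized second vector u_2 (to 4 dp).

u_2 = (-2.1818, 4.2273, -2.7727)

e_1 = a_1/‖a_1‖ = (-2, -3, -3)/4.6904 = (-0.4264, -0.6396, -0.6396).
r_{12} = e_1·a_2 = 1.9188.
u_2 = a_2 − 1.9188·e_1 = (-2.1818, 4.2273, -2.7727).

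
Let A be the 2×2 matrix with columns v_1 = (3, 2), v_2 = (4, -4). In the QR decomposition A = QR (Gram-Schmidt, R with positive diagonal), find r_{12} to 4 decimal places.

e_1 = v_1/‖v_1‖ = (3, 2)/3.6056 = (0.8321, 0.5547).
r_{12} = e_1·v_2 = 1.1094.

r_{12} = 1.1094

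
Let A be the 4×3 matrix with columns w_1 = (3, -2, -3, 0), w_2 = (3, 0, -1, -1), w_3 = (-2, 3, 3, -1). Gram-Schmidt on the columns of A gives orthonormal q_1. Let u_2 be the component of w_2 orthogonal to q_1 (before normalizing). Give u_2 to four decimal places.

q_1 = w_1/‖w_1‖ = (3, -2, -3, 0)/4.6904 = (0.6396, -0.4264, -0.6396, 0.0000).
r_{12} = q_1·w_2 = 2.5584.
u_2 = w_2 − 2.5584·q_1 = (1.3636, 1.0909, 0.6364, -1.0000).

u_2 = (1.3636, 1.0909, 0.6364, -1.0000)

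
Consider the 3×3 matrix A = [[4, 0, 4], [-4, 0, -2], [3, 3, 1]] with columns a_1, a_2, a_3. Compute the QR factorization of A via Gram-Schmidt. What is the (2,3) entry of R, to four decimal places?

r_{23} = -1.1043

a_1 = (4, -4, 3); ‖a_1‖ = 6.4031, so q_1 = (0.6247, -0.6247, 0.4685).
q_1·a_2 = 0.6247·0 + (-0.6247)·0 + 0.4685·3 = 1.4056.
u_2 = a_2 − 1.4056·q_1 = (-0.8780, 0.8780, 2.3415).
‖u_2‖ = 2.6504, so q_2 = (-0.3313, 0.3313, 0.8835).
r_{23} = q_2·a_3 = -1.1043.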